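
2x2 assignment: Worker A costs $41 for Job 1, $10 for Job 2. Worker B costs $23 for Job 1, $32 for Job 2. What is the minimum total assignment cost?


Option 1: A->1 + B->2 = $41 + $32 = $73
Option 2: A->2 + B->1 = $10 + $23 = $33
Min cost = min($73, $33) = $33

$33


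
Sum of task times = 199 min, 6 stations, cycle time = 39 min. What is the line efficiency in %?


Formula: Efficiency = Sum of Task Times / (N_stations * CT) * 100
Total station capacity = 6 stations * 39 min = 234 min
Efficiency = 199 / 234 * 100 = 85.0%

85.0%


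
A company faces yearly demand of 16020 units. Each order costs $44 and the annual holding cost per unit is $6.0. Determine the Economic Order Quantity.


Formula: EOQ = sqrt(2 * D * S / H)
Numerator: 2 * 16020 * 44 = 1409760
2DS/H = 1409760 / 6.0 = 234960.0
EOQ = sqrt(234960.0) = 484.7 units

484.7 units


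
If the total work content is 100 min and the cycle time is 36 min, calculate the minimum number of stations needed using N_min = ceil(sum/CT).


Formula: N_min = ceil(Sum of Task Times / Cycle Time)
N_min = ceil(100 min / 36 min) = ceil(2.7778)
N_min = 3 stations

3


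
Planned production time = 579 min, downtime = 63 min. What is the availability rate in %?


Formula: Availability = (Planned Time - Downtime) / Planned Time * 100
Uptime = 579 - 63 = 516 min
Availability = 516 / 579 * 100 = 89.1%

89.1%


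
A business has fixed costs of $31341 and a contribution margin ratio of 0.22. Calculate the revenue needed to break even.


Formula: BER = Fixed Costs / Contribution Margin Ratio
BER = $31341 / 0.22
BER = $142459.09 (to the nearest cent)

$142459.09


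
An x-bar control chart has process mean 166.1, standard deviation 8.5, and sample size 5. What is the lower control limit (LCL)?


LCL = 166.1 - 3 * 8.5 / sqrt(5)

154.7


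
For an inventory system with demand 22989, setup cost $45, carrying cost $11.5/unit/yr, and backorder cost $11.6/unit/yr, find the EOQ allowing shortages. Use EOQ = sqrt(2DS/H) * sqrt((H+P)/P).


Formula: EOQ* = sqrt(2DS/H) * sqrt((H+P)/P)
Base EOQ = sqrt(2*22989*45/11.5) = 424.16 units
Correction = sqrt((11.5+11.6)/11.6) = 1.41116
EOQ* = 424.16 * 1.41116 = 598.6 units

598.6 units


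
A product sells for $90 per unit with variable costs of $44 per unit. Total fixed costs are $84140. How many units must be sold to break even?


Formula: BEQ = Fixed Costs / (Price - Variable Cost)
Contribution margin = $90 - $44 = $46/unit
BEQ = ceil($84140 / $46/unit) = ceil(1829.13) = 1830 units

1830 units


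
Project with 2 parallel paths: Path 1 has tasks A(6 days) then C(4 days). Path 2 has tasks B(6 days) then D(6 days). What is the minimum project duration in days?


Path 1 = 6 + 4 = 10 days
Path 2 = 6 + 6 = 12 days
Duration = max(10, 12) = 12 days

12 days


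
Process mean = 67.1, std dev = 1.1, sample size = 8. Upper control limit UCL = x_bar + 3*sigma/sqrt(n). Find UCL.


UCL = 67.1 + 3 * 1.1 / sqrt(8)

68.27


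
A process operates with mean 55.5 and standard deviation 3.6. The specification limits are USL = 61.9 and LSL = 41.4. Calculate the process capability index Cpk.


Cpu = (61.9 - 55.5) / (3 * 3.6) = 0.59
Cpl = (55.5 - 41.4) / (3 * 3.6) = 1.31
Cpk = min(0.59, 1.31) = 0.59

0.59


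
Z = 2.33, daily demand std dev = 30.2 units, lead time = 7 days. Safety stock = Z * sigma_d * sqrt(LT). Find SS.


Formula: SS = z * sigma_d * sqrt(LT)
sqrt(LT) = sqrt(7) = 2.6458
SS = 2.33 * 30.2 * 2.6458
SS = 186.2 units

186.2 units


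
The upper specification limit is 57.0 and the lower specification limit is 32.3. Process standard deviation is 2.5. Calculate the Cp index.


Cp = (57.0 - 32.3) / (6 * 2.5)

1.65


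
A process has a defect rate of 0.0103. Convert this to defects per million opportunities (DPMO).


DPMO = defect_rate * 1000000 = 0.0103 * 1000000

10300


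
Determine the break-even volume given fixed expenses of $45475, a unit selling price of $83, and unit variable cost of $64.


Formula: BEQ = Fixed Costs / (Price - Variable Cost)
Contribution margin = $83 - $64 = $19/unit
BEQ = ceil($45475 / $19/unit) = ceil(2393.42) = 2394 units

2394 units


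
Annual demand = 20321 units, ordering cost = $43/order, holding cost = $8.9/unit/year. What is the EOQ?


Formula: EOQ = sqrt(2 * D * S / H)
Numerator: 2 * 20321 * 43 = 1747606
2DS/H = 1747606 / 8.9 = 196360.2
EOQ = sqrt(196360.2) = 443.1 units

443.1 units


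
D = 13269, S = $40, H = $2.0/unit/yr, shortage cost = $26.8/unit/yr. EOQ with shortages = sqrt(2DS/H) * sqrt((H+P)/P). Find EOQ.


Formula: EOQ* = sqrt(2DS/H) * sqrt((H+P)/P)
Base EOQ = sqrt(2*13269*40/2.0) = 728.53 units
Correction = sqrt((2.0+26.8)/26.8) = 1.03664
EOQ* = 728.53 * 1.03664 = 755.2 units

755.2 units


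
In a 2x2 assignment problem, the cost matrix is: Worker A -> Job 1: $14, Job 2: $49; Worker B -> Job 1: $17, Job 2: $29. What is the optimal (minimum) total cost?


Option 1: A->1 + B->2 = $14 + $29 = $43
Option 2: A->2 + B->1 = $49 + $17 = $66
Min cost = min($43, $66) = $43

$43


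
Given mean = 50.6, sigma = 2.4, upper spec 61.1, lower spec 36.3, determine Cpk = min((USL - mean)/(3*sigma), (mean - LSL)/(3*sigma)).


Cpu = (61.1 - 50.6) / (3 * 2.4) = 1.46
Cpl = (50.6 - 36.3) / (3 * 2.4) = 1.99
Cpk = min(1.46, 1.99) = 1.46

1.46


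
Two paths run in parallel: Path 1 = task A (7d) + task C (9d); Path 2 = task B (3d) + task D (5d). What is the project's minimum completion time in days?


Path 1 = 7 + 9 = 16 days
Path 2 = 3 + 5 = 8 days
Duration = max(16, 8) = 16 days

16 days


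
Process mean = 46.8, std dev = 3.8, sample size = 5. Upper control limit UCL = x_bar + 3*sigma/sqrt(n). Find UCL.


UCL = 46.8 + 3 * 3.8 / sqrt(5)

51.9


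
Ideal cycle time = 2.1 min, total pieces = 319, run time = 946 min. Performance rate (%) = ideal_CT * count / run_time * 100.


Formula: Performance = (Ideal CT * Total Count) / Run Time * 100
Ideal output time = 2.1 * 319 = 669.9 min
Performance = 669.9 / 946 * 100 = 70.8%

70.8%


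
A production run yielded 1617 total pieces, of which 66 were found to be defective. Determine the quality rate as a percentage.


Formula: Quality Rate = Good Pieces / Total Pieces * 100
Good pieces = 1617 - 66 = 1551
QR = 1551 / 1617 * 100 = 95.9%

95.9%


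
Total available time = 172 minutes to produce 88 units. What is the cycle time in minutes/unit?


Formula: CT = Available Time / Number of Units
CT = 172 min / 88 units
CT = 1.95 min/unit

1.95 min/unit


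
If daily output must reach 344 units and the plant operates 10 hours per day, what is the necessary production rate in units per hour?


Formula: Production Rate = Daily Demand / Available Hours
Rate = 344 units/day / 10 hours/day
Rate = 34.4 units/hour

34.4 units/hour


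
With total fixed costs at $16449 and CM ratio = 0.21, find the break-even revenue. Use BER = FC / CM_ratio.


Formula: BER = Fixed Costs / Contribution Margin Ratio
BER = $16449 / 0.21
BER = $78328.57 (to the nearest cent)

$78328.57


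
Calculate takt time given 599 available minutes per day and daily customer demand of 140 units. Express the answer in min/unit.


Formula: Takt Time = Available Production Time / Customer Demand
Takt = 599 min/day / 140 units/day
Takt = 4.28 min/unit

4.28 min/unit


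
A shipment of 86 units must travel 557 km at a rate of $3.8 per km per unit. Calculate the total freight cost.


TC = dist * cost * units = 557 * 3.8 * 86 = $182027.60

$182027.60


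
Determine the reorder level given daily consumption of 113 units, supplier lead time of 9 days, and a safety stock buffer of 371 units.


Formula: ROP = (Daily Demand * Lead Time) + Safety Stock
Demand during lead time = 113 * 9 = 1017 units
ROP = 1017 + 371 = 1388 units

1388 units


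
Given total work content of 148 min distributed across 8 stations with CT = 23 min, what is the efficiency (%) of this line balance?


Formula: Efficiency = Sum of Task Times / (N_stations * CT) * 100
Total station capacity = 8 stations * 23 min = 184 min
Efficiency = 148 / 184 * 100 = 80.4%

80.4%


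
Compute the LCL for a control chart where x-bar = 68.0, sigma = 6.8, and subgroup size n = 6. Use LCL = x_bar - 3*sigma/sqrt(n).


LCL = 68.0 - 3 * 6.8 / sqrt(6)

59.67


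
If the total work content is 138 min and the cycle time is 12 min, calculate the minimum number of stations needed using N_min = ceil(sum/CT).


Formula: N_min = ceil(Sum of Task Times / Cycle Time)
N_min = ceil(138 min / 12 min) = ceil(11.5)
N_min = 12 stations

12


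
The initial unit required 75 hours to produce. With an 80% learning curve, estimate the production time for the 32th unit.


Formula: T_n = T_1 * (learning_rate)^(log2(n)) where learning_rate = rate/100
Doublings = log2(32) = 5
T_n = 75 * 0.8^5
T_n = 75 * 0.3277 = 24.6 hours

24.6 hours


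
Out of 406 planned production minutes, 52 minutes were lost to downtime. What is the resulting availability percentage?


Formula: Availability = (Planned Time - Downtime) / Planned Time * 100
Uptime = 406 - 52 = 354 min
Availability = 354 / 406 * 100 = 87.2%

87.2%


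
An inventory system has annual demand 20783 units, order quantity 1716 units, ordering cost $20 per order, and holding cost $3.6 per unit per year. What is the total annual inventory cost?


TC = 20783/1716 * 20 + 1716/2 * 3.6

$3331.03


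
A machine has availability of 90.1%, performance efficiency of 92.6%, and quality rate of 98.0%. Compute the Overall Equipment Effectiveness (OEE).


Formula: OEE = Availability * Performance * Quality / 10000
A * P = 90.1% * 92.6% / 100 = 83.43%
OEE = 83.43% * 98.0% / 100 = 81.8%

81.8%


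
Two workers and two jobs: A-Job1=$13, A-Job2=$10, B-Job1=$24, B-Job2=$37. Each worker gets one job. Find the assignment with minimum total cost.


Option 1: A->1 + B->2 = $13 + $37 = $50
Option 2: A->2 + B->1 = $10 + $24 = $34
Min cost = min($50, $34) = $34

$34


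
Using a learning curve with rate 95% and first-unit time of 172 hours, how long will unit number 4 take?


Formula: T_n = T_1 * (learning_rate)^(log2(n)) where learning_rate = rate/100
Doublings = log2(4) = 2
T_n = 172 * 0.95^2
T_n = 172 * 0.9025 = 155.2 hours

155.2 hours


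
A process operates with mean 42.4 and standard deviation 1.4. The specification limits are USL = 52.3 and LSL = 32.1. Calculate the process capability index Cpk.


Cpu = (52.3 - 42.4) / (3 * 1.4) = 2.36
Cpl = (42.4 - 32.1) / (3 * 1.4) = 2.45
Cpk = min(2.36, 2.45) = 2.36

2.36


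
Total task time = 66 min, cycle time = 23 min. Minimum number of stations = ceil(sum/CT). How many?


Formula: N_min = ceil(Sum of Task Times / Cycle Time)
N_min = ceil(66 min / 23 min) = ceil(2.8696)
N_min = 3 stations

3


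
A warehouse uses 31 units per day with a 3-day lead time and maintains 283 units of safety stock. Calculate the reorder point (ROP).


Formula: ROP = (Daily Demand * Lead Time) + Safety Stock
Demand during lead time = 31 * 3 = 93 units
ROP = 93 + 283 = 376 units

376 units


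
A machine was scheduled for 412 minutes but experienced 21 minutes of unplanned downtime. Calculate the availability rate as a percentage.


Formula: Availability = (Planned Time - Downtime) / Planned Time * 100
Uptime = 412 - 21 = 391 min
Availability = 391 / 412 * 100 = 94.9%

94.9%


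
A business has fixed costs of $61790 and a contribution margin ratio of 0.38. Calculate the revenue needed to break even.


Formula: BER = Fixed Costs / Contribution Margin Ratio
BER = $61790 / 0.38
BER = $162605.26 (to the nearest cent)

$162605.26


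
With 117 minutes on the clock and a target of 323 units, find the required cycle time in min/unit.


Formula: CT = Available Time / Number of Units
CT = 117 min / 323 units
CT = 0.36 min/unit

0.36 min/unit


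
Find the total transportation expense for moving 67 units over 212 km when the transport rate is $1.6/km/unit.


TC = dist * cost * units = 212 * 1.6 * 67 = $22726.40

$22726.40


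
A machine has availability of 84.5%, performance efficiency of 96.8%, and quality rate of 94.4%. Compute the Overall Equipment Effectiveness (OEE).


Formula: OEE = Availability * Performance * Quality / 10000
A * P = 84.5% * 96.8% / 100 = 81.8%
OEE = 81.8% * 94.4% / 100 = 77.2%

77.2%


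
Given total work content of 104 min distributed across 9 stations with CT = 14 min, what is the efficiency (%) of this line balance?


Formula: Efficiency = Sum of Task Times / (N_stations * CT) * 100
Total station capacity = 9 stations * 14 min = 126 min
Efficiency = 104 / 126 * 100 = 82.5%

82.5%


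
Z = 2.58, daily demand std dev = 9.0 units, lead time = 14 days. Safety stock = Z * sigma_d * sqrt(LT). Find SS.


Formula: SS = z * sigma_d * sqrt(LT)
sqrt(LT) = sqrt(14) = 3.7417
SS = 2.58 * 9.0 * 3.7417
SS = 86.9 units

86.9 units


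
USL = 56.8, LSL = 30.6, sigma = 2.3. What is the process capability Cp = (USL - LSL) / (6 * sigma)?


Cp = (56.8 - 30.6) / (6 * 2.3)

1.9


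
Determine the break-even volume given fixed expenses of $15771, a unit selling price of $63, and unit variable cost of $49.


Formula: BEQ = Fixed Costs / (Price - Variable Cost)
Contribution margin = $63 - $49 = $14/unit
BEQ = ceil($15771 / $14/unit) = ceil(1126.5) = 1127 units

1127 units


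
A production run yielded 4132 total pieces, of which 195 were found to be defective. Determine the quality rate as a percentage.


Formula: Quality Rate = Good Pieces / Total Pieces * 100
Good pieces = 4132 - 195 = 3937
QR = 3937 / 4132 * 100 = 95.3%

95.3%


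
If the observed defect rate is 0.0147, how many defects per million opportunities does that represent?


DPMO = defect_rate * 1000000 = 0.0147 * 1000000

14700


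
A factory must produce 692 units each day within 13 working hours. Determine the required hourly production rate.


Formula: Production Rate = Daily Demand / Available Hours
Rate = 692 units/day / 13 hours/day
Rate = 53.2 units/hour

53.2 units/hour


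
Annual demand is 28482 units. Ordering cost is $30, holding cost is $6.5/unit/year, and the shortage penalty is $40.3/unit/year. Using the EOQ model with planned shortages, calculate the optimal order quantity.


Formula: EOQ* = sqrt(2DS/H) * sqrt((H+P)/P)
Base EOQ = sqrt(2*28482*30/6.5) = 512.75 units
Correction = sqrt((6.5+40.3)/40.3) = 1.07763
EOQ* = 512.75 * 1.07763 = 552.6 units

552.6 units


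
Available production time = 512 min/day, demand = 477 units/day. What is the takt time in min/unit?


Formula: Takt Time = Available Production Time / Customer Demand
Takt = 512 min/day / 477 units/day
Takt = 1.07 min/unit

1.07 min/unit


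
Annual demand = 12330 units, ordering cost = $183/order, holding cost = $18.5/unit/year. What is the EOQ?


Formula: EOQ = sqrt(2 * D * S / H)
Numerator: 2 * 12330 * 183 = 4512780
2DS/H = 4512780 / 18.5 = 243934.1
EOQ = sqrt(243934.1) = 493.9 units

493.9 units


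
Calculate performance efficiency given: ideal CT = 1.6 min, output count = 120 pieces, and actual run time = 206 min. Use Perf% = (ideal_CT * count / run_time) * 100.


Formula: Performance = (Ideal CT * Total Count) / Run Time * 100
Ideal output time = 1.6 * 120 = 192.0 min
Performance = 192.0 / 206 * 100 = 93.2%

93.2%


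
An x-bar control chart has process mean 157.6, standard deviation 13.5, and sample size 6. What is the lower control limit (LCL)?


LCL = 157.6 - 3 * 13.5 / sqrt(6)

141.07


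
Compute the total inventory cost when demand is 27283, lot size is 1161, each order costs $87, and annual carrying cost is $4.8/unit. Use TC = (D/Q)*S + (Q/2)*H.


TC = 27283/1161 * 87 + 1161/2 * 4.8

$4830.86


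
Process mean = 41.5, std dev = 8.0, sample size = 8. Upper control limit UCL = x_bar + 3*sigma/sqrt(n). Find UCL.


UCL = 41.5 + 3 * 8.0 / sqrt(8)

49.99


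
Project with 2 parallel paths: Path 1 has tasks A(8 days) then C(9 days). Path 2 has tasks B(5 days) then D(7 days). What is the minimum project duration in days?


Path 1 = 8 + 9 = 17 days
Path 2 = 5 + 7 = 12 days
Duration = max(17, 12) = 17 days

17 days


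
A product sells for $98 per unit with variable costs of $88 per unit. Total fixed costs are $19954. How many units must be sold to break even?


Formula: BEQ = Fixed Costs / (Price - Variable Cost)
Contribution margin = $98 - $88 = $10/unit
BEQ = ceil($19954 / $10/unit) = ceil(1995.4) = 1996 units

1996 units


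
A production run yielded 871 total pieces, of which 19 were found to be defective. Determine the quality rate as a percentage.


Formula: Quality Rate = Good Pieces / Total Pieces * 100
Good pieces = 871 - 19 = 852
QR = 852 / 871 * 100 = 97.8%

97.8%


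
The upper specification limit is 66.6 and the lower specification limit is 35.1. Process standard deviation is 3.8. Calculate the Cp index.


Cp = (66.6 - 35.1) / (6 * 3.8)

1.38


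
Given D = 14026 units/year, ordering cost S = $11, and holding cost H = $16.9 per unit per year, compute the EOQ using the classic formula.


Formula: EOQ = sqrt(2 * D * S / H)
Numerator: 2 * 14026 * 11 = 308572
2DS/H = 308572 / 16.9 = 18258.7
EOQ = sqrt(18258.7) = 135.1 units

135.1 units


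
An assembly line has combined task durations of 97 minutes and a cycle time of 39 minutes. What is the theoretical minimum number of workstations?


Formula: N_min = ceil(Sum of Task Times / Cycle Time)
N_min = ceil(97 min / 39 min) = ceil(2.4872)
N_min = 3 stations

3


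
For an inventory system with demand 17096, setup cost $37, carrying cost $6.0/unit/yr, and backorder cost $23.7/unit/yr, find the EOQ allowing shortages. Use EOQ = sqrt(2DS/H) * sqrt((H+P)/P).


Formula: EOQ* = sqrt(2DS/H) * sqrt((H+P)/P)
Base EOQ = sqrt(2*17096*37/6.0) = 459.18 units
Correction = sqrt((6.0+23.7)/23.7) = 1.11945
EOQ* = 459.18 * 1.11945 = 514.0 units

514.0 units


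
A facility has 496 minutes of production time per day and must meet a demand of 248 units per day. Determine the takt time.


Formula: Takt Time = Available Production Time / Customer Demand
Takt = 496 min/day / 248 units/day
Takt = 2.0 min/unit

2.0 min/unit


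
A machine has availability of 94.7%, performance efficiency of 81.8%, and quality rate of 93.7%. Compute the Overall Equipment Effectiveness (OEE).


Formula: OEE = Availability * Performance * Quality / 10000
A * P = 94.7% * 81.8% / 100 = 77.46%
OEE = 77.46% * 93.7% / 100 = 72.6%

72.6%


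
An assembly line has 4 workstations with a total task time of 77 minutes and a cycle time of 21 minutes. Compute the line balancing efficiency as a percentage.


Formula: Efficiency = Sum of Task Times / (N_stations * CT) * 100
Total station capacity = 4 stations * 21 min = 84 min
Efficiency = 77 / 84 * 100 = 91.7%

91.7%


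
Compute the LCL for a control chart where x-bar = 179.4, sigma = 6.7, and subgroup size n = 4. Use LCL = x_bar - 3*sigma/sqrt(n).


LCL = 179.4 - 3 * 6.7 / sqrt(4)

169.35


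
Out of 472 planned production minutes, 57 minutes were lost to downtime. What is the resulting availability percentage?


Formula: Availability = (Planned Time - Downtime) / Planned Time * 100
Uptime = 472 - 57 = 415 min
Availability = 415 / 472 * 100 = 87.9%

87.9%


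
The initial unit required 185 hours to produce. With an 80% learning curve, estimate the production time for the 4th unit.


Formula: T_n = T_1 * (learning_rate)^(log2(n)) where learning_rate = rate/100
Doublings = log2(4) = 2
T_n = 185 * 0.8^2
T_n = 185 * 0.64 = 118.4 hours

118.4 hours


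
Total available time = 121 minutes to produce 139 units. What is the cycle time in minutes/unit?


Formula: CT = Available Time / Number of Units
CT = 121 min / 139 units
CT = 0.87 min/unit

0.87 min/unit


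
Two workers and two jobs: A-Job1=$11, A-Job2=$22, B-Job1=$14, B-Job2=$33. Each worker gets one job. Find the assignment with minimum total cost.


Option 1: A->1 + B->2 = $11 + $33 = $44
Option 2: A->2 + B->1 = $22 + $14 = $36
Min cost = min($44, $36) = $36

$36


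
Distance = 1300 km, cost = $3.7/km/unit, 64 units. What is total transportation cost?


TC = dist * cost * units = 1300 * 3.7 * 64 = $307840.00

$307840.00


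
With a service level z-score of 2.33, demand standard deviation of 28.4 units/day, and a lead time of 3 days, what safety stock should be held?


Formula: SS = z * sigma_d * sqrt(LT)
sqrt(LT) = sqrt(3) = 1.7321
SS = 2.33 * 28.4 * 1.7321
SS = 114.6 units

114.6 units


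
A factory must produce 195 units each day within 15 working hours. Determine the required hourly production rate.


Formula: Production Rate = Daily Demand / Available Hours
Rate = 195 units/day / 15 hours/day
Rate = 13.0 units/hour

13.0 units/hour


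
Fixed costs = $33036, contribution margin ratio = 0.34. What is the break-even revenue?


Formula: BER = Fixed Costs / Contribution Margin Ratio
BER = $33036 / 0.34
BER = $97164.71 (to the nearest cent)

$97164.71


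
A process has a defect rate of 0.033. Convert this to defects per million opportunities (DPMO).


DPMO = defect_rate * 1000000 = 0.033 * 1000000

33000


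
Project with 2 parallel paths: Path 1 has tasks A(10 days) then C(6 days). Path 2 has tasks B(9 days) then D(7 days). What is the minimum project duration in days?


Path 1 = 10 + 6 = 16 days
Path 2 = 9 + 7 = 16 days
Duration = max(16, 16) = 16 days

16 days


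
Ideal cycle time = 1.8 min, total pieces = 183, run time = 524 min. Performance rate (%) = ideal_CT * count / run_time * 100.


Formula: Performance = (Ideal CT * Total Count) / Run Time * 100
Ideal output time = 1.8 * 183 = 329.4 min
Performance = 329.4 / 524 * 100 = 62.9%

62.9%


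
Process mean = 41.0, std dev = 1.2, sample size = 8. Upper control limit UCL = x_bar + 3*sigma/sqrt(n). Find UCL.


UCL = 41.0 + 3 * 1.2 / sqrt(8)

42.27


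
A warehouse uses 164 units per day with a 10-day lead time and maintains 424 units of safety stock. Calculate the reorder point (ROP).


Formula: ROP = (Daily Demand * Lead Time) + Safety Stock
Demand during lead time = 164 * 10 = 1640 units
ROP = 1640 + 424 = 2064 units

2064 units


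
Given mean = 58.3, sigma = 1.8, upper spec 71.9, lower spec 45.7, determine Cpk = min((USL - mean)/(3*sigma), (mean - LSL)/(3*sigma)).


Cpu = (71.9 - 58.3) / (3 * 1.8) = 2.52
Cpl = (58.3 - 45.7) / (3 * 1.8) = 2.33
Cpk = min(2.52, 2.33) = 2.33

2.33


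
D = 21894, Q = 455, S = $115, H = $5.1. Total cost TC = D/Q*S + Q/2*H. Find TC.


TC = 21894/455 * 115 + 455/2 * 5.1

$6693.90


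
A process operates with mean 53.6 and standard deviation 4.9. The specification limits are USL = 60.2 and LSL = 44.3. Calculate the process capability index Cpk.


Cpu = (60.2 - 53.6) / (3 * 4.9) = 0.45
Cpl = (53.6 - 44.3) / (3 * 4.9) = 0.63
Cpk = min(0.45, 0.63) = 0.45

0.45


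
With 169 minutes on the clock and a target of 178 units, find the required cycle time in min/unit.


Formula: CT = Available Time / Number of Units
CT = 169 min / 178 units
CT = 0.95 min/unit

0.95 min/unit


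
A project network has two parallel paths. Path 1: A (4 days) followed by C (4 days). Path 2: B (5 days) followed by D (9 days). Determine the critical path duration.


Path 1 = 4 + 4 = 8 days
Path 2 = 5 + 9 = 14 days
Duration = max(8, 14) = 14 days

14 days


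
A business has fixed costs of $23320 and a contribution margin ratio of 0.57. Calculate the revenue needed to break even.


Formula: BER = Fixed Costs / Contribution Margin Ratio
BER = $23320 / 0.57
BER = $40912.28 (to the nearest cent)

$40912.28


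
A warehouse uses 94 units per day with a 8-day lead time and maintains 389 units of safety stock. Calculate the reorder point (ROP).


Formula: ROP = (Daily Demand * Lead Time) + Safety Stock
Demand during lead time = 94 * 8 = 752 units
ROP = 752 + 389 = 1141 units

1141 units


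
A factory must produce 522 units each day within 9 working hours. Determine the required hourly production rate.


Formula: Production Rate = Daily Demand / Available Hours
Rate = 522 units/day / 9 hours/day
Rate = 58.0 units/hour

58.0 units/hour


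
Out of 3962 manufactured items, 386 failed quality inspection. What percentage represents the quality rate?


Formula: Quality Rate = Good Pieces / Total Pieces * 100
Good pieces = 3962 - 386 = 3576
QR = 3576 / 3962 * 100 = 90.3%

90.3%


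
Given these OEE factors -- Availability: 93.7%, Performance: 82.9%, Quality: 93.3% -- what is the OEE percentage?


Formula: OEE = Availability * Performance * Quality / 10000
A * P = 93.7% * 82.9% / 100 = 77.68%
OEE = 77.68% * 93.3% / 100 = 72.5%

72.5%


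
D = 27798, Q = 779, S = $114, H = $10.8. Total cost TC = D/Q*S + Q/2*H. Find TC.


TC = 27798/779 * 114 + 779/2 * 10.8

$8274.60


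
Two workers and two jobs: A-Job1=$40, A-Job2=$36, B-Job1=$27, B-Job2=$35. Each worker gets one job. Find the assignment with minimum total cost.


Option 1: A->1 + B->2 = $40 + $35 = $75
Option 2: A->2 + B->1 = $36 + $27 = $63
Min cost = min($75, $63) = $63

$63


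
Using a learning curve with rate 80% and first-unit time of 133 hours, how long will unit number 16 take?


Formula: T_n = T_1 * (learning_rate)^(log2(n)) where learning_rate = rate/100
Doublings = log2(16) = 4
T_n = 133 * 0.8^4
T_n = 133 * 0.4096 = 54.5 hours

54.5 hours


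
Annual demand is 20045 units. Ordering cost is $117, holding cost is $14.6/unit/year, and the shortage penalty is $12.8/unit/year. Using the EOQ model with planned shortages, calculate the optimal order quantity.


Formula: EOQ* = sqrt(2DS/H) * sqrt((H+P)/P)
Base EOQ = sqrt(2*20045*117/14.6) = 566.81 units
Correction = sqrt((14.6+12.8)/12.8) = 1.46309
EOQ* = 566.81 * 1.46309 = 829.3 units

829.3 units


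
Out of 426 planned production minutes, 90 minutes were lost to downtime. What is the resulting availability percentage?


Formula: Availability = (Planned Time - Downtime) / Planned Time * 100
Uptime = 426 - 90 = 336 min
Availability = 336 / 426 * 100 = 78.9%

78.9%


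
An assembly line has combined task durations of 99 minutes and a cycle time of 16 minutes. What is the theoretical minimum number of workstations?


Formula: N_min = ceil(Sum of Task Times / Cycle Time)
N_min = ceil(99 min / 16 min) = ceil(6.1875)
N_min = 7 stations

7


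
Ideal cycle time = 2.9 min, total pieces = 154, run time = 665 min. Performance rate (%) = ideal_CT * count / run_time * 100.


Formula: Performance = (Ideal CT * Total Count) / Run Time * 100
Ideal output time = 2.9 * 154 = 446.6 min
Performance = 446.6 / 665 * 100 = 67.2%

67.2%


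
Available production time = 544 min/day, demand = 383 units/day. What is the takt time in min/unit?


Formula: Takt Time = Available Production Time / Customer Demand
Takt = 544 min/day / 383 units/day
Takt = 1.42 min/unit

1.42 min/unit


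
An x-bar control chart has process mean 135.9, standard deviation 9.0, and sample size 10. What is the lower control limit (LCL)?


LCL = 135.9 - 3 * 9.0 / sqrt(10)

127.36


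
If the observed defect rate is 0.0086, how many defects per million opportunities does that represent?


DPMO = defect_rate * 1000000 = 0.0086 * 1000000

8600


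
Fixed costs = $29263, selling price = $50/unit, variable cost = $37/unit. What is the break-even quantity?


Formula: BEQ = Fixed Costs / (Price - Variable Cost)
Contribution margin = $50 - $37 = $13/unit
BEQ = ceil($29263 / $13/unit) = ceil(2251.0) = 2251 units

2251 units


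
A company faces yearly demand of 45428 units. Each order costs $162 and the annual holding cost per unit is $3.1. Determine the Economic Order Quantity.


Formula: EOQ = sqrt(2 * D * S / H)
Numerator: 2 * 45428 * 162 = 14718672
2DS/H = 14718672 / 3.1 = 4747958.7
EOQ = sqrt(4747958.7) = 2179.0 units

2179.0 units


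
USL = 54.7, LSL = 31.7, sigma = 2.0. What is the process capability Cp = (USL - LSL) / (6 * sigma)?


Cp = (54.7 - 31.7) / (6 * 2.0)

1.92


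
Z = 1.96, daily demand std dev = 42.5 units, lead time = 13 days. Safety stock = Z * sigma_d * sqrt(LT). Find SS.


Formula: SS = z * sigma_d * sqrt(LT)
sqrt(LT) = sqrt(13) = 3.6056
SS = 1.96 * 42.5 * 3.6056
SS = 300.3 units

300.3 units


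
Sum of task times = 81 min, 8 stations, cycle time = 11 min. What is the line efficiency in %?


Formula: Efficiency = Sum of Task Times / (N_stations * CT) * 100
Total station capacity = 8 stations * 11 min = 88 min
Efficiency = 81 / 88 * 100 = 92.0%

92.0%


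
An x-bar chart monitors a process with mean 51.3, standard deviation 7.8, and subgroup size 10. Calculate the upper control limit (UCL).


UCL = 51.3 + 3 * 7.8 / sqrt(10)

58.7


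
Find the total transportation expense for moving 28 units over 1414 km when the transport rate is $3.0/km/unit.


TC = dist * cost * units = 1414 * 3.0 * 28 = $118776.00

$118776.00


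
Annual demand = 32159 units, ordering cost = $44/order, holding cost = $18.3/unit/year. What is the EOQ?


Formula: EOQ = sqrt(2 * D * S / H)
Numerator: 2 * 32159 * 44 = 2829992
2DS/H = 2829992 / 18.3 = 154644.4
EOQ = sqrt(154644.4) = 393.2 units

393.2 units


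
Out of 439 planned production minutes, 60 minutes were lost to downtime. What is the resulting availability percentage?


Formula: Availability = (Planned Time - Downtime) / Planned Time * 100
Uptime = 439 - 60 = 379 min
Availability = 379 / 439 * 100 = 86.3%

86.3%


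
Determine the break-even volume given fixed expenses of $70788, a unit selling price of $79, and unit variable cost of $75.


Formula: BEQ = Fixed Costs / (Price - Variable Cost)
Contribution margin = $79 - $75 = $4/unit
BEQ = ceil($70788 / $4/unit) = ceil(17697.0) = 17697 units

17697 units


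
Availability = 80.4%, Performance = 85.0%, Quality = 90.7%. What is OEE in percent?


Formula: OEE = Availability * Performance * Quality / 10000
A * P = 80.4% * 85.0% / 100 = 68.34%
OEE = 68.34% * 90.7% / 100 = 62.0%

62.0%


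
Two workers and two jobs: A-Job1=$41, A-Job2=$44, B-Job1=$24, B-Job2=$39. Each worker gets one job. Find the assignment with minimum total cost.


Option 1: A->1 + B->2 = $41 + $39 = $80
Option 2: A->2 + B->1 = $44 + $24 = $68
Min cost = min($80, $68) = $68

$68


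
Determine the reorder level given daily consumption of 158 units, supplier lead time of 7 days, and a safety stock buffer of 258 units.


Formula: ROP = (Daily Demand * Lead Time) + Safety Stock
Demand during lead time = 158 * 7 = 1106 units
ROP = 1106 + 258 = 1364 units

1364 units


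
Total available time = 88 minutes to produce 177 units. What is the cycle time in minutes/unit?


Formula: CT = Available Time / Number of Units
CT = 88 min / 177 units
CT = 0.5 min/unit

0.5 min/unit


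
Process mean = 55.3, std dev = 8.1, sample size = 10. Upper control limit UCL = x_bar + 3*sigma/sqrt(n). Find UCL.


UCL = 55.3 + 3 * 8.1 / sqrt(10)

62.98


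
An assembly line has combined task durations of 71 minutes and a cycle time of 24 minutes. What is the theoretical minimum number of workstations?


Formula: N_min = ceil(Sum of Task Times / Cycle Time)
N_min = ceil(71 min / 24 min) = ceil(2.9583)
N_min = 3 stations

3


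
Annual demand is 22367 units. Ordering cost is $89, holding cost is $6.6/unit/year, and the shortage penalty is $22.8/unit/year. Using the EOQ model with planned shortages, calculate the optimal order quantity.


Formula: EOQ* = sqrt(2DS/H) * sqrt((H+P)/P)
Base EOQ = sqrt(2*22367*89/6.6) = 776.68 units
Correction = sqrt((6.6+22.8)/22.8) = 1.13555
EOQ* = 776.68 * 1.13555 = 882.0 units

882.0 units


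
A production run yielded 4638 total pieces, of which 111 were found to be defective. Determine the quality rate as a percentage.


Formula: Quality Rate = Good Pieces / Total Pieces * 100
Good pieces = 4638 - 111 = 4527
QR = 4527 / 4638 * 100 = 97.6%

97.6%


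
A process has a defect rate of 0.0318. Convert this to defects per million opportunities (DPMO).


DPMO = defect_rate * 1000000 = 0.0318 * 1000000

31800


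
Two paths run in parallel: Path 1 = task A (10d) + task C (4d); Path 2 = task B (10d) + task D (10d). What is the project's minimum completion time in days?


Path 1 = 10 + 4 = 14 days
Path 2 = 10 + 10 = 20 days
Duration = max(14, 20) = 20 days

20 days


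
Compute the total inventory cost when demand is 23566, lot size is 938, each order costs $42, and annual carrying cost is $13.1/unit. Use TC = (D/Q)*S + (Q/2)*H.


TC = 23566/938 * 42 + 938/2 * 13.1

$7199.09


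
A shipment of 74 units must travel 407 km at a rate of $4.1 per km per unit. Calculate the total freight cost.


TC = dist * cost * units = 407 * 4.1 * 74 = $123483.80

$123483.80


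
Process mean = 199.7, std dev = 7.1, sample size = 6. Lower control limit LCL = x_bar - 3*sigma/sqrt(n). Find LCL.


LCL = 199.7 - 3 * 7.1 / sqrt(6)

191.0


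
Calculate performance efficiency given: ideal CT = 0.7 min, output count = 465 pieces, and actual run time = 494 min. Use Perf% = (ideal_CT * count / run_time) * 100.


Formula: Performance = (Ideal CT * Total Count) / Run Time * 100
Ideal output time = 0.7 * 465 = 325.5 min
Performance = 325.5 / 494 * 100 = 65.9%

65.9%


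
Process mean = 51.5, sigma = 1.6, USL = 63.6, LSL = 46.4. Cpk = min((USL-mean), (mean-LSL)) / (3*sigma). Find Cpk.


Cpu = (63.6 - 51.5) / (3 * 1.6) = 2.52
Cpl = (51.5 - 46.4) / (3 * 1.6) = 1.06
Cpk = min(2.52, 1.06) = 1.06

1.06


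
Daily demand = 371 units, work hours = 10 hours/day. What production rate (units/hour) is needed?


Formula: Production Rate = Daily Demand / Available Hours
Rate = 371 units/day / 10 hours/day
Rate = 37.1 units/hour

37.1 units/hour


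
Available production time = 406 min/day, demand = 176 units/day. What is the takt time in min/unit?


Formula: Takt Time = Available Production Time / Customer Demand
Takt = 406 min/day / 176 units/day
Takt = 2.31 min/unit

2.31 min/unit


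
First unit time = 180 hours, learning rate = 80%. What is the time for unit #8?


Formula: T_n = T_1 * (learning_rate)^(log2(n)) where learning_rate = rate/100
Doublings = log2(8) = 3
T_n = 180 * 0.8^3
T_n = 180 * 0.512 = 92.2 hours

92.2 hours


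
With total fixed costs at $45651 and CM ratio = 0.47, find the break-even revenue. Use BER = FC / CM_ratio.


Formula: BER = Fixed Costs / Contribution Margin Ratio
BER = $45651 / 0.47
BER = $97129.79 (to the nearest cent)

$97129.79


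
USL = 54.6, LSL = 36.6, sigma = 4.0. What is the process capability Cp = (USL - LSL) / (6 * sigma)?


Cp = (54.6 - 36.6) / (6 * 4.0)

0.75


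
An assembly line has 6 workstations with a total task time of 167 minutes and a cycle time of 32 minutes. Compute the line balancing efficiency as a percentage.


Formula: Efficiency = Sum of Task Times / (N_stations * CT) * 100
Total station capacity = 6 stations * 32 min = 192 min
Efficiency = 167 / 192 * 100 = 87.0%

87.0%


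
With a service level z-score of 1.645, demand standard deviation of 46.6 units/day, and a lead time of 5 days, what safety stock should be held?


Formula: SS = z * sigma_d * sqrt(LT)
sqrt(LT) = sqrt(5) = 2.2361
SS = 1.645 * 46.6 * 2.2361
SS = 171.4 units

171.4 units


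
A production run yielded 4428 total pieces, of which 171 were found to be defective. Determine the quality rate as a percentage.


Formula: Quality Rate = Good Pieces / Total Pieces * 100
Good pieces = 4428 - 171 = 4257
QR = 4257 / 4428 * 100 = 96.1%

96.1%


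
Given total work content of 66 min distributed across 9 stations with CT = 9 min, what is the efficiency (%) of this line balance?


Formula: Efficiency = Sum of Task Times / (N_stations * CT) * 100
Total station capacity = 9 stations * 9 min = 81 min
Efficiency = 66 / 81 * 100 = 81.5%

81.5%


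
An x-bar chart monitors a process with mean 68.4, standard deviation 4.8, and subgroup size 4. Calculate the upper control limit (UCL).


UCL = 68.4 + 3 * 4.8 / sqrt(4)

75.6


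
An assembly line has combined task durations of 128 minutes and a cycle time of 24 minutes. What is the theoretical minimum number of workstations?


Formula: N_min = ceil(Sum of Task Times / Cycle Time)
N_min = ceil(128 min / 24 min) = ceil(5.3333)
N_min = 6 stations

6


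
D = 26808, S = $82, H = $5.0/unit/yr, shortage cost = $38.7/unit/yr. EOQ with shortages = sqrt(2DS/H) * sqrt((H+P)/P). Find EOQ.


Formula: EOQ* = sqrt(2DS/H) * sqrt((H+P)/P)
Base EOQ = sqrt(2*26808*82/5.0) = 937.71 units
Correction = sqrt((5.0+38.7)/38.7) = 1.06264
EOQ* = 937.71 * 1.06264 = 996.4 units

996.4 units


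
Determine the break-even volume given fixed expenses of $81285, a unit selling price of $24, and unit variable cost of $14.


Formula: BEQ = Fixed Costs / (Price - Variable Cost)
Contribution margin = $24 - $14 = $10/unit
BEQ = ceil($81285 / $10/unit) = ceil(8128.5) = 8129 units

8129 units


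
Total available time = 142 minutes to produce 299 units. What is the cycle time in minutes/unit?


Formula: CT = Available Time / Number of Units
CT = 142 min / 299 units
CT = 0.47 min/unit

0.47 min/unit


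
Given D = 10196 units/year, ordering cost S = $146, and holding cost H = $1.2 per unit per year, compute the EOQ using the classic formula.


Formula: EOQ = sqrt(2 * D * S / H)
Numerator: 2 * 10196 * 146 = 2977232
2DS/H = 2977232 / 1.2 = 2481026.7
EOQ = sqrt(2481026.7) = 1575.1 units

1575.1 units


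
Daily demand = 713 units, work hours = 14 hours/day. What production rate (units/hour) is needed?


Formula: Production Rate = Daily Demand / Available Hours
Rate = 713 units/day / 14 hours/day
Rate = 50.9 units/hour

50.9 units/hour


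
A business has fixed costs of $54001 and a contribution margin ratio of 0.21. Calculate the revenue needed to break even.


Formula: BER = Fixed Costs / Contribution Margin Ratio
BER = $54001 / 0.21
BER = $257147.62 (to the nearest cent)

$257147.62


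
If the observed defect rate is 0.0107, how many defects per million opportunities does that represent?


DPMO = defect_rate * 1000000 = 0.0107 * 1000000

10700


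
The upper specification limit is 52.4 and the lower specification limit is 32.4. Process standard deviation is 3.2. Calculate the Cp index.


Cp = (52.4 - 32.4) / (6 * 3.2)

1.04


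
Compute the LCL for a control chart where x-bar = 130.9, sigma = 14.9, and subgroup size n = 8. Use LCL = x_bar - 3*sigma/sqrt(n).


LCL = 130.9 - 3 * 14.9 / sqrt(8)

115.1


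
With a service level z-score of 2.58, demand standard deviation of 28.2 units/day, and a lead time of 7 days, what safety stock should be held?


Formula: SS = z * sigma_d * sqrt(LT)
sqrt(LT) = sqrt(7) = 2.6458
SS = 2.58 * 28.2 * 2.6458
SS = 192.5 units

192.5 units


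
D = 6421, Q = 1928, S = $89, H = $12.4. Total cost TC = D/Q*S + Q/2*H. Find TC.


TC = 6421/1928 * 89 + 1928/2 * 12.4

$12250.01


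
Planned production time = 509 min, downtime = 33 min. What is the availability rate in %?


Formula: Availability = (Planned Time - Downtime) / Planned Time * 100
Uptime = 509 - 33 = 476 min
Availability = 476 / 509 * 100 = 93.5%

93.5%


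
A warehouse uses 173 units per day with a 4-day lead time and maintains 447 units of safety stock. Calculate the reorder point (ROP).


Formula: ROP = (Daily Demand * Lead Time) + Safety Stock
Demand during lead time = 173 * 4 = 692 units
ROP = 692 + 447 = 1139 units

1139 units


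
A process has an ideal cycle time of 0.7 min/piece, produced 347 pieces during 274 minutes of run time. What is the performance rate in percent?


Formula: Performance = (Ideal CT * Total Count) / Run Time * 100
Ideal output time = 0.7 * 347 = 242.9 min
Performance = 242.9 / 274 * 100 = 88.6%

88.6%


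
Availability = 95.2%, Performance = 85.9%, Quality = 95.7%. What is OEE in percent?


Formula: OEE = Availability * Performance * Quality / 10000
A * P = 95.2% * 85.9% / 100 = 81.78%
OEE = 81.78% * 95.7% / 100 = 78.3%

78.3%
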